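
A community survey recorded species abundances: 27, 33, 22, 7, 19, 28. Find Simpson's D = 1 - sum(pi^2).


Total N = 27 + 33 + 22 + 7 + 19 + 28 = 136
Per-species terms:
  p = 27/136 = 0.198529; p^2 = 0.198529^2 = 0.039414
  p = 33/136 = 0.242647; p^2 = 0.242647^2 = 0.058878
  p = 22/136 = 0.161765; p^2 = 0.161765^2 = 0.026168
  p = 7/136 = 0.051471; p^2 = 0.051471^2 = 0.002649
  p = 19/136 = 0.139706; p^2 = 0.139706^2 = 0.019518
  p = 28/136 = 0.205882; p^2 = 0.205882^2 = 0.042387
sum(p^2) = 0.039414 + 0.058878 + 0.026168 + 0.002649 + 0.019518 + 0.042387 = 0.189014
D = 1 - 0.189014 = 0.810986 ≈ 0.8110

0.8110


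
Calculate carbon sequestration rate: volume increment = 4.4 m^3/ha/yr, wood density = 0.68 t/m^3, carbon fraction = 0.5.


C = 4.4 * 0.68 * 0.5 = 1.496 ≈ 1.50 t C/ha/yr

1.50 t C/ha/yr


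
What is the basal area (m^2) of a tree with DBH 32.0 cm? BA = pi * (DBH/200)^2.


D/200 = 32.0/200 = 0.16 m
(D/200)^2 = 0.16^2 = 0.0256
BA = 3.141593 * 0.0256 = 0.0804248 ≈ 0.0804 m^2

0.0804 m^2


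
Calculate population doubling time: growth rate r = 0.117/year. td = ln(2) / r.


td = ln(2) / 0.117 = 0.693147 / 0.117 = 5.92433 ≈ 5.9 years

5.9 years


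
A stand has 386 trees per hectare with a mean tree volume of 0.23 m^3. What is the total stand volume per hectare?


V_stand = 386 * 0.23 = 88.78 ≈ 88.8 m^3/ha

88.8 m^3/ha


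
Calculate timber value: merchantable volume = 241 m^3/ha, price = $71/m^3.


Value = 241 * 71 = $17111/ha

$17111/ha


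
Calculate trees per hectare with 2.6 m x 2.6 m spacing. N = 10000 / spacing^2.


N = 10000 / 2.6^2 = 10000 / 6.76 = 1479.29 ≈ 1479 trees/ha

1479 trees/ha


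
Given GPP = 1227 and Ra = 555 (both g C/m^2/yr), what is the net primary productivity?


NPP = GPP - Ra = 1227 - 555 = 672 g C/m^2/yr

672 g C/m^2/yr


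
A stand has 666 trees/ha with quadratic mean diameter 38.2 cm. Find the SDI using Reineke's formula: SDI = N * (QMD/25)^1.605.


QMD/25 = 38.2/25 = 1.528
(1.528)^1.605 = exp(1.605 * ln(1.528)) = exp(1.605 * 0.423960) = exp(0.680456) = 1.97478
SDI = 666 * 1.97478 = 1315.20 ≈ 1315

1315


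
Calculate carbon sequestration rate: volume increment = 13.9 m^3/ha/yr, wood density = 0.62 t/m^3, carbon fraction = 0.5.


C = 13.9 * 0.62 * 0.5 = 4.309 ≈ 4.31 t C/ha/yr

4.31 t C/ha/yr


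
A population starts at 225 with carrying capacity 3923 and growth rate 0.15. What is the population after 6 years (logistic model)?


(K - N0)/N0 = (3923 - 225)/225 = 3698/225 = 16.4356
r*t = 0.15 * 6 = 0.9; exp(-0.9) = 0.406570
16.4356 * 0.406570 = 6.68222
1 + 6.68222 = 7.68222
N = 3923 / 7.68222 = 510.660 ≈ 511

511


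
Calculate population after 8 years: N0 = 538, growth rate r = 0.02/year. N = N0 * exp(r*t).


r*t = 0.02 * 8 = 0.16
exp(0.16) = 1.17351
N = 538 * 1.17351 = 631.348 ≈ 631

631


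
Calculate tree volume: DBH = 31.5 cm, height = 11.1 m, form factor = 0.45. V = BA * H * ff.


(D/200)^2 = (31.5/200)^2 = 0.1575^2 = 0.02480625
BA = 3.141593 * 0.02480625 = 0.0779311 m^2
V = 0.0779311 * 11.1 * 0.45 = 0.389266 ≈ 0.389 m^3

0.389 m^3


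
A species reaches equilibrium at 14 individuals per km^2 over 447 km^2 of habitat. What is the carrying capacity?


K = 14 * 447 = 6258 individuals

6258 individuals


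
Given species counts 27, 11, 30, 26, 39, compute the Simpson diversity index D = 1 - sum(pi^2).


Total N = 27 + 11 + 30 + 26 + 39 = 133
Per-species terms:
  p = 27/133 = 0.203008; p^2 = 0.203008^2 = 0.041212
  p = 11/133 = 0.082707; p^2 = 0.082707^2 = 0.006840
  p = 30/133 = 0.225564; p^2 = 0.225564^2 = 0.050879
  p = 26/133 = 0.195489; p^2 = 0.195489^2 = 0.038216
  p = 39/133 = 0.293233; p^2 = 0.293233^2 = 0.085986
sum(p^2) = 0.041212 + 0.006840 + 0.050879 + 0.038216 + 0.085986 = 0.223133
D = 1 - 0.223133 = 0.776867 ≈ 0.7769

0.7769


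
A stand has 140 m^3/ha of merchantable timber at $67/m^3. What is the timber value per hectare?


Value = 140 * 67 = $9380/ha

$9380/ha


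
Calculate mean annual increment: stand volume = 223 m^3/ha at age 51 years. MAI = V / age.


MAI = 223 / 51 = 4.3725 ≈ 4.37 m^3/ha/yr

4.37 m^3/ha/yr


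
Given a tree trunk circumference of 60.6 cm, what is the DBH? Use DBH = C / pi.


DBH = C / pi = 60.6 / 3.141593 = 19.2896 ≈ 19.29 cm

19.29 cm


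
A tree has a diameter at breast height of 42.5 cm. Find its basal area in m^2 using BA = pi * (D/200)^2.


D/200 = 42.5/200 = 0.2125 m
(D/200)^2 = 0.2125^2 = 0.04515625
BA = 3.141593 * 0.04515625 = 0.141863 ≈ 0.1419 m^2

0.1419 m^2


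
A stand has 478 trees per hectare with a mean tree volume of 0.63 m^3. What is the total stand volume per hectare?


V_stand = 478 * 0.63 = 301.14 ≈ 301.1 m^3/ha

301.1 m^3/ha


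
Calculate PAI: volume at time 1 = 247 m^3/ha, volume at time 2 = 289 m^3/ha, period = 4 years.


PAI = (V2 - V1) / period = (289 - 247) / 4 = 42 / 4 = 10.50 m^3/ha/yr

10.50 m^3/ha/yr


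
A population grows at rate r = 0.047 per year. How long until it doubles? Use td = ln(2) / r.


td = ln(2) / 0.047 = 0.693147 / 0.047 = 14.7478 ≈ 14.7 years

14.7 years


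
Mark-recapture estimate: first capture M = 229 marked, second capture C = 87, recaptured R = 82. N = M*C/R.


N = M * C / R = 229 * 87 / 82 = 19923 / 82 = 242.96 ≈ 243

243 individuals


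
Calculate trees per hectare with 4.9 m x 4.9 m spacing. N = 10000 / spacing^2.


N = 10000 / 4.9^2 = 10000 / 24.01 = 416.493 ≈ 416 trees/ha

416 trees/ha


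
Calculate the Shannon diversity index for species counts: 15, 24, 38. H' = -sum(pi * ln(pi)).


Total N = 15 + 24 + 38 = 77
Per-species terms:
  p = 15/77 = 0.194805; ln(p) = -1.635756; p*ln(p) = 0.194805 * (-1.635756) = -0.318653
  p = 24/77 = 0.311688; ln(p) = -1.165753; p*ln(p) = 0.311688 * (-1.165753) = -0.363351
  p = 38/77 = 0.493506; ln(p) = -0.706220; p*ln(p) = 0.493506 * (-0.706220) = -0.348524
sum(p*ln(p)) = (-0.318653) + (-0.363351) + (-0.348524) = -1.030528
H' = -(-1.030528) = 1.030528 ≈ 1.0305

1.0305


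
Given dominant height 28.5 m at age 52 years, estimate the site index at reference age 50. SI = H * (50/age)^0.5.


50/52 = 0.961538
(0.961538)^0.5 = 0.980580
SI = 28.5 * 0.980580 = 27.9465 ≈ 27.9 m

27.9 m


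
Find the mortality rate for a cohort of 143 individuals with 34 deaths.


Mortality rate = 34 / 143 = 0.237762 ≈ 0.2378

0.2378


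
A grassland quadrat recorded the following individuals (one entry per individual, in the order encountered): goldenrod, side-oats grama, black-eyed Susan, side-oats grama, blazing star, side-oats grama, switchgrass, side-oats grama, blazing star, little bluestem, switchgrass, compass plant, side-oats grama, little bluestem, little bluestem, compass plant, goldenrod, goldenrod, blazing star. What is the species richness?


Total individuals logged = 19
Distinct species (count of individuals): goldenrod (3), side-oats grama (5), black-eyed Susan (1), blazing star (3), switchgrass (2), little bluestem (3), compass plant (2)
Species richness = number of distinct species = 7

7


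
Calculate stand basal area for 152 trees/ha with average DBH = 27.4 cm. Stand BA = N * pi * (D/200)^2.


(D/200)^2 = (27.4/200)^2 = 0.137^2 = 0.018769
Individual BA = 3.141593 * 0.018769 = 0.0589646 m^2
Stand BA = 152 * 0.0589646 = 8.96262 ≈ 8.96 m^2/ha

8.96 m^2/ha


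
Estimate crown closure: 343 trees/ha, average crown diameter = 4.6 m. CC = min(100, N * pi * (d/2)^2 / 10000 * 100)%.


(d/2)^2 = (4.6/2)^2 = 2.3^2 = 5.29
Crown area = 3.141593 * 5.29 = 16.6190 m^2
N * area / 10000 * 100 = 343 * 16.6190 / 10000 * 100 = 57.0032
CC = min(100, 57.0032) = 57.0032 ≈ 57.0%

57.0%


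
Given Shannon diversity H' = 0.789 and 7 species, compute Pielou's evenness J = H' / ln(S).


ln(7) = 1.94591
J = H' / ln(S) = 0.789 / 1.94591 = 0.405466 ≈ 0.4055

0.4055


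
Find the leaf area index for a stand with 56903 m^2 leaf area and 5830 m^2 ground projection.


LAI = 56903 / 5830 = 9.7604 ≈ 9.76

9.76


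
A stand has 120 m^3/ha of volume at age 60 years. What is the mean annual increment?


MAI = 120 / 60 = 2.00 m^3/ha/yr

2.00 m^3/ha/yr


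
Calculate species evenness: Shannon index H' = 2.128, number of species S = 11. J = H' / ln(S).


ln(11) = 2.39790
J = H' / ln(S) = 2.128 / 2.39790 = 0.887443 ≈ 0.8874

0.8874


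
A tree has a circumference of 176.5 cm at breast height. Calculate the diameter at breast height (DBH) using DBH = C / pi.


DBH = C / pi = 176.5 / 3.141593 = 56.1817 ≈ 56.18 cm

56.18 cm


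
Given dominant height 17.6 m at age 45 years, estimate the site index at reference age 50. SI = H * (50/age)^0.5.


50/45 = 1.11111
(1.11111)^0.5 = 1.05409
SI = 17.6 * 1.05409 = 18.5520 ≈ 18.6 m

18.6 m


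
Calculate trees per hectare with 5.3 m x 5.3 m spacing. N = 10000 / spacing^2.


N = 10000 / 5.3^2 = 10000 / 28.09 = 355.999 ≈ 356 trees/ha

356 trees/ha


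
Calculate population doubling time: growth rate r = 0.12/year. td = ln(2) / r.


td = ln(2) / 0.12 = 0.693147 / 0.12 = 5.77623 ≈ 5.8 years

5.8 years


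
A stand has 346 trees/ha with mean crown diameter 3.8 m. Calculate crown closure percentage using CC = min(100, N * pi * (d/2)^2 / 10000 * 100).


(d/2)^2 = (3.8/2)^2 = 1.9^2 = 3.61
Crown area = 3.141593 * 3.61 = 11.3412 m^2
N * area / 10000 * 100 = 346 * 11.3412 / 10000 * 100 = 39.2406
CC = min(100, 39.2406) = 39.2406 ≈ 39.2%

39.2%


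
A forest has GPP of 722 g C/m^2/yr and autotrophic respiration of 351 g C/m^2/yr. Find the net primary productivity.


NPP = GPP - Ra = 722 - 351 = 371 g C/m^2/yr

371 g C/m^2/yr


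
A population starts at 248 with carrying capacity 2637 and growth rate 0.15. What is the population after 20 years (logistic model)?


(K - N0)/N0 = (2637 - 248)/248 = 2389/248 = 9.63306
r*t = 0.15 * 20 = 3; exp(-3) = 0.0497871
9.63306 * 0.0497871 = 0.479602
1 + 0.479602 = 1.47960
N = 2637 / 1.47960 = 1782.24 ≈ 1782

1782


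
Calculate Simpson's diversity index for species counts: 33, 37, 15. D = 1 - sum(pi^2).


Total N = 33 + 37 + 15 = 85
Per-species terms:
  p = 33/85 = 0.388235; p^2 = 0.388235^2 = 0.150726
  p = 37/85 = 0.435294; p^2 = 0.435294^2 = 0.189481
  p = 15/85 = 0.176471; p^2 = 0.176471^2 = 0.031142
sum(p^2) = 0.150726 + 0.189481 + 0.031142 = 0.371349
D = 1 - 0.371349 = 0.628651 ≈ 0.6287

0.6287


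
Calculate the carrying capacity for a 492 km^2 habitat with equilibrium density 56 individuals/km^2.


K = 56 * 492 = 27552 individuals

27552 individuals


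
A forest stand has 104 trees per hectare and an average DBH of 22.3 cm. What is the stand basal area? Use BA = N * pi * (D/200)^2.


(D/200)^2 = (22.3/200)^2 = 0.1115^2 = 0.01243225
Individual BA = 3.141593 * 0.01243225 = 0.0390571 m^2
Stand BA = 104 * 0.0390571 = 4.06194 ≈ 4.06 m^2/ha

4.06 m^2/ha


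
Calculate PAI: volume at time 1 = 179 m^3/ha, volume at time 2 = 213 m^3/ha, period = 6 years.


PAI = (V2 - V1) / period = (213 - 179) / 6 = 34 / 6 = 5.6667 ≈ 5.67 m^3/ha/yr

5.67 m^3/ha/yr


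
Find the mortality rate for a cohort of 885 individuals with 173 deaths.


Mortality rate = 173 / 885 = 0.195480 ≈ 0.1955

0.1955


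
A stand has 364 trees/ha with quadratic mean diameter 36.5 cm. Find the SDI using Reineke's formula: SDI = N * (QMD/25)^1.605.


QMD/25 = 36.5/25 = 1.46
(1.46)^1.605 = exp(1.605 * ln(1.46)) = exp(1.605 * 0.378436) = exp(0.607390) = 1.83563
SDI = 364 * 1.83563 = 668.169 ≈ 668

668


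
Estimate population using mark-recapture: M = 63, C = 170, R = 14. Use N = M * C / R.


N = M * C / R = 63 * 170 / 14 = 10710 / 14 = 765

765 individuals


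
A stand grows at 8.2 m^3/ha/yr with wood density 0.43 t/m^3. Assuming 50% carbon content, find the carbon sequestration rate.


C = 8.2 * 0.43 * 0.5 = 1.763 ≈ 1.76 t C/ha/yr

1.76 t C/ha/yr


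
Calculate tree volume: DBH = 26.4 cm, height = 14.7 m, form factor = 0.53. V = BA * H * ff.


(D/200)^2 = (26.4/200)^2 = 0.132^2 = 0.017424
BA = 3.141593 * 0.017424 = 0.0547391 m^2
V = 0.0547391 * 14.7 * 0.53 = 0.426472 ≈ 0.426 m^3

0.426 m^3


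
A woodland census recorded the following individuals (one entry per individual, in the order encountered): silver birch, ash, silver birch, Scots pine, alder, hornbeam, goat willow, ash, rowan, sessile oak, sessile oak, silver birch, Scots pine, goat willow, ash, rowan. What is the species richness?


Total individuals logged = 16
Distinct species (count of individuals): silver birch (3), ash (3), Scots pine (2), alder (1), hornbeam (1), goat willow (2), rowan (2), sessile oak (2)
Species richness = number of distinct species = 8

8


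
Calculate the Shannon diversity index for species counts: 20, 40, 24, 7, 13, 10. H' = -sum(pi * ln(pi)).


Total N = 20 + 40 + 24 + 7 + 13 + 10 = 114
Per-species terms:
  p = 20/114 = 0.175439; ln(p) = -1.740464; p*ln(p) = 0.175439 * (-1.740464) = -0.305345
  p = 40/114 = 0.350877; ln(p) = -1.047320; p*ln(p) = 0.350877 * (-1.047320) = -0.367480
  p = 24/114 = 0.210526; ln(p) = -1.558146; p*ln(p) = 0.210526 * (-1.558146) = -0.328030
  p = 7/114 = 0.061404; ln(p) = -2.790280; p*ln(p) = 0.061404 * (-2.790280) = -0.171334
  p = 13/114 = 0.114035; ln(p) = -2.171250; p*ln(p) = 0.114035 * (-2.171250) = -0.247598
  p = 10/114 = 0.087719; ln(p) = -2.433617; p*ln(p) = 0.087719 * (-2.433617) = -0.213474
sum(p*ln(p)) = (-0.305345) + (-0.367480) + (-0.328030) + (-0.171334) + (-0.247598) + (-0.213474) = -1.633261
H' = -(-1.633261) = 1.633261 ≈ 1.6333

1.6333


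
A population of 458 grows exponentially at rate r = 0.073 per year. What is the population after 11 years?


r*t = 0.073 * 11 = 0.803
exp(0.803) = 2.23223
N = 458 * 2.23223 = 1022.36 ≈ 1022

1022


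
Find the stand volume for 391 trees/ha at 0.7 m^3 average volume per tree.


V_stand = 391 * 0.7 = 273.7 m^3/ha

273.7 m^3/ha


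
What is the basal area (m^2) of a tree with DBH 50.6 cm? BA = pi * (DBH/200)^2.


D/200 = 50.6/200 = 0.253 m
(D/200)^2 = 0.253^2 = 0.064009
BA = 3.141593 * 0.064009 = 0.201090 ≈ 0.2011 m^2

0.2011 m^2


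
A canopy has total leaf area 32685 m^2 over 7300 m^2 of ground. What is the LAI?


LAI = 32685 / 7300 = 4.4774 ≈ 4.48

4.48


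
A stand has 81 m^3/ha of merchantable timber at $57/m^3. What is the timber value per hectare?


Value = 81 * 57 = $4617/ha

$4617/ha


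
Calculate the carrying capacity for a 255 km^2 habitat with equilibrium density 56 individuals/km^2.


K = 56 * 255 = 14280 individuals

14280 individuals


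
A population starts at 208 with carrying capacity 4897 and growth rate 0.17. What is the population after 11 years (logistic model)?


(K - N0)/N0 = (4897 - 208)/208 = 4689/208 = 22.5433
r*t = 0.17 * 11 = 1.87; exp(-1.87) = 0.154124
22.5433 * 0.154124 = 3.47446
1 + 3.47446 = 4.47446
N = 4897 / 4.47446 = 1094.43 ≈ 1094

1094


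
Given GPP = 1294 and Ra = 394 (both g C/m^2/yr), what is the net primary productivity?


NPP = GPP - Ra = 1294 - 394 = 900 g C/m^2/yr

900 g C/m^2/yr


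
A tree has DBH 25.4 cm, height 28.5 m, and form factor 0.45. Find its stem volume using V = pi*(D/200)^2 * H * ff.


(D/200)^2 = (25.4/200)^2 = 0.127^2 = 0.016129
BA = 3.141593 * 0.016129 = 0.0506708 m^2
V = 0.0506708 * 28.5 * 0.45 = 0.649853 ≈ 0.650 m^3

0.650 m^3


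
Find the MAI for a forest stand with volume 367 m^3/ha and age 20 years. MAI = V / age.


MAI = 367 / 20 = 18.35 m^3/ha/yr

18.35 m^3/ha/yr


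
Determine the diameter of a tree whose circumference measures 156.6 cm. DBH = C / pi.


DBH = C / pi = 156.6 / 3.141593 = 49.8473 ≈ 49.85 cm

49.85 cm


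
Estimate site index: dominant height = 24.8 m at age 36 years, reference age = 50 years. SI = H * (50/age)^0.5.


50/36 = 1.38889
(1.38889)^0.5 = 1.17851
SI = 24.8 * 1.17851 = 29.2270 ≈ 29.2 m

29.2 m


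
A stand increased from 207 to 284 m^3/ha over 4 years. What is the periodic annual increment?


PAI = (V2 - V1) / period = (284 - 207) / 4 = 77 / 4 = 19.25 m^3/ha/yr

19.25 m^3/ha/yr


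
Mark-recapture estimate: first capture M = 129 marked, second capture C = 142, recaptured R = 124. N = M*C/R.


N = M * C / R = 129 * 142 / 124 = 18318 / 124 = 147.73 ≈ 148

148 individuals


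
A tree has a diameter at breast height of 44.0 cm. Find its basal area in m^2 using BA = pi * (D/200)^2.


D/200 = 44.0/200 = 0.22 m
(D/200)^2 = 0.22^2 = 0.0484
BA = 3.141593 * 0.0484 = 0.152053 ≈ 0.1521 m^2

0.1521 m^2


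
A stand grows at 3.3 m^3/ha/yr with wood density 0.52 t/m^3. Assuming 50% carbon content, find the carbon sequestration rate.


C = 3.3 * 0.52 * 0.5 = 0.858 ≈ 0.86 t C/ha/yr

0.86 t C/ha/yr


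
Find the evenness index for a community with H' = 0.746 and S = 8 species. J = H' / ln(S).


ln(8) = 2.07944
J = H' / ln(S) = 0.746 / 2.07944 = 0.358750 ≈ 0.3588

0.3588


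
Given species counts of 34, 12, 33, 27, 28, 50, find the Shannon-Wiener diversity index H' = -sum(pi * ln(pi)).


Total N = 34 + 12 + 33 + 27 + 28 + 50 = 184
Per-species terms:
  p = 34/184 = 0.184783; ln(p) = -1.688573; p*ln(p) = 0.184783 * (-1.688573) = -0.312020
  p = 12/184 = 0.065217; ln(p) = -2.730035; p*ln(p) = 0.065217 * (-2.730035) = -0.178045
  p = 33/184 = 0.179348; ln(p) = -1.718427; p*ln(p) = 0.179348 * (-1.718427) = -0.308196
  p = 27/184 = 0.146739; ln(p) = -1.919100; p*ln(p) = 0.146739 * (-1.919100) = -0.281607
  p = 28/184 = 0.152174; ln(p) = -1.882731; p*ln(p) = 0.152174 * (-1.882731) = -0.286503
  p = 50/184 = 0.271739; ln(p) = -1.302913; p*ln(p) = 0.271739 * (-1.302913) = -0.354052
sum(p*ln(p)) = (-0.312020) + (-0.178045) + (-0.308196) + (-0.281607) + (-0.286503) + (-0.354052) = -1.720423
H' = -(-1.720423) = 1.720423 ≈ 1.7204

1.7204


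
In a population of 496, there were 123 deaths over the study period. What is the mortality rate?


Mortality rate = 123 / 496 = 0.247984 ≈ 0.2480

0.2480


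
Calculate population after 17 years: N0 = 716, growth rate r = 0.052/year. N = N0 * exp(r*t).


r*t = 0.052 * 17 = 0.884
exp(0.884) = 2.42056
N = 716 * 2.42056 = 1733.12 ≈ 1733

1733


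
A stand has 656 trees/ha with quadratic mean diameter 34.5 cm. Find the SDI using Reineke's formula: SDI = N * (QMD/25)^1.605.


QMD/25 = 34.5/25 = 1.38
(1.38)^1.605 = exp(1.605 * ln(1.38)) = exp(1.605 * 0.322083) = exp(0.516943) = 1.67689
SDI = 656 * 1.67689 = 1100.04 ≈ 1100

1100


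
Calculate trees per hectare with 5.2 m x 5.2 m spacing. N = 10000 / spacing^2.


N = 10000 / 5.2^2 = 10000 / 27.04 = 369.822 ≈ 370 trees/ha

370 trees/ha


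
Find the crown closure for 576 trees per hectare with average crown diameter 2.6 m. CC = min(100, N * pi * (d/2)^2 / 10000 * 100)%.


(d/2)^2 = (2.6/2)^2 = 1.3^2 = 1.69
Crown area = 3.141593 * 1.69 = 5.30929 m^2
N * area / 10000 * 100 = 576 * 5.30929 / 10000 * 100 = 30.5815
CC = min(100, 30.5815) = 30.5815 ≈ 30.6%

30.6%


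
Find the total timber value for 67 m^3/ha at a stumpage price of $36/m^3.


Value = 67 * 36 = $2412/ha

$2412/ha


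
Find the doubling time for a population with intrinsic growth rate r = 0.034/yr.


td = ln(2) / 0.034 = 0.693147 / 0.034 = 20.3867 ≈ 20.4 years

20.4 years


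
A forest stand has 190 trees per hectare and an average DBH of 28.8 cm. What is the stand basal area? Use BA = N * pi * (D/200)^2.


(D/200)^2 = (28.8/200)^2 = 0.144^2 = 0.020736
Individual BA = 3.141593 * 0.020736 = 0.0651441 m^2
Stand BA = 190 * 0.0651441 = 12.3774 ≈ 12.38 m^2/ha

12.38 m^2/ha


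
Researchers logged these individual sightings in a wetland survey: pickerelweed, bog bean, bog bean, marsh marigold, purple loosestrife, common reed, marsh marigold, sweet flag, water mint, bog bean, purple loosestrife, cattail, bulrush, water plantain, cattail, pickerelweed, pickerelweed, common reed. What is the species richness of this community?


Total individuals logged = 18
Distinct species (count of individuals): pickerelweed (3), bog bean (3), marsh marigold (2), purple loosestrife (2), common reed (2), sweet flag (1), water mint (1), cattail (2), bulrush (1), water plantain (1)
Species richness = number of distinct species = 10

10


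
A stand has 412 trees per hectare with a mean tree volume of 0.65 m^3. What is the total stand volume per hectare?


V_stand = 412 * 0.65 = 267.8 m^3/ha

267.8 m^3/ha


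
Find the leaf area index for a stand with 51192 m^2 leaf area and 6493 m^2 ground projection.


LAI = 51192 / 6493 = 7.8842 ≈ 7.88

7.88


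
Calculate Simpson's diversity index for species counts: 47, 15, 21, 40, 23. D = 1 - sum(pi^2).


Total N = 47 + 15 + 21 + 40 + 23 = 146
Per-species terms:
  p = 47/146 = 0.321918; p^2 = 0.321918^2 = 0.103631
  p = 15/146 = 0.102740; p^2 = 0.102740^2 = 0.010556
  p = 21/146 = 0.143836; p^2 = 0.143836^2 = 0.020689
  p = 40/146 = 0.273973; p^2 = 0.273973^2 = 0.075061
  p = 23/146 = 0.157534; p^2 = 0.157534^2 = 0.024817
sum(p^2) = 0.103631 + 0.010556 + 0.020689 + 0.075061 + 0.024817 = 0.234754
D = 1 - 0.234754 = 0.765246 ≈ 0.7652

0.7652


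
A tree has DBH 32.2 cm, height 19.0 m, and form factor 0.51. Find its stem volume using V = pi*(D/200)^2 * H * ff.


(D/200)^2 = (32.2/200)^2 = 0.161^2 = 0.025921
BA = 3.141593 * 0.025921 = 0.0814332 m^2
V = 0.0814332 * 19.0 * 0.51 = 0.789088 ≈ 0.789 m^3

0.789 m^3


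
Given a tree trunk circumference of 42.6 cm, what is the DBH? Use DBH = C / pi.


DBH = C / pi = 42.6 / 3.141593 = 13.5600 ≈ 13.56 cm

13.56 cm


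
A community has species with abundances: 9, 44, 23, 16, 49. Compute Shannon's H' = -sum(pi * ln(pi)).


Total N = 9 + 44 + 23 + 16 + 49 = 141
Per-species terms:
  p = 9/141 = 0.063830; ln(p) = -2.751532; p*ln(p) = 0.063830 * (-2.751532) = -0.175630
  p = 44/141 = 0.312057; ln(p) = -1.164569; p*ln(p) = 0.312057 * (-1.164569) = -0.363412
  p = 23/141 = 0.163121; ln(p) = -1.813263; p*ln(p) = 0.163121 * (-1.813263) = -0.295781
  p = 16/141 = 0.113475; ln(p) = -2.176173; p*ln(p) = 0.113475 * (-2.176173) = -0.246941
  p = 49/141 = 0.347518; ln(p) = -1.056939; p*ln(p) = 0.347518 * (-1.056939) = -0.367305
sum(p*ln(p)) = (-0.175630) + (-0.363412) + (-0.295781) + (-0.246941) + (-0.367305) = -1.449069
H' = -(-1.449069) = 1.449069 ≈ 1.4491

1.4491


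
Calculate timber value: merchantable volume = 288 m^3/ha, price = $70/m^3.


Value = 288 * 70 = $20160/ha

$20160/ha


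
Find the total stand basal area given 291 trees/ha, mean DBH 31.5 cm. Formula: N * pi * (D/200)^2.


(D/200)^2 = (31.5/200)^2 = 0.1575^2 = 0.02480625
Individual BA = 3.141593 * 0.02480625 = 0.0779311 m^2
Stand BA = 291 * 0.0779311 = 22.6780 ≈ 22.68 m^2/ha

22.68 m^2/ha


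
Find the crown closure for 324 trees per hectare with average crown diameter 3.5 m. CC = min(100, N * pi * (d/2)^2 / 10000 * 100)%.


(d/2)^2 = (3.5/2)^2 = 1.75^2 = 3.0625
Crown area = 3.141593 * 3.0625 = 9.62113 m^2
N * area / 10000 * 100 = 324 * 9.62113 / 10000 * 100 = 31.1725
CC = min(100, 31.1725) = 31.1725 ≈ 31.2%

31.2%


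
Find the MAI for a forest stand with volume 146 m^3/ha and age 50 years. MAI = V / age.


MAI = 146 / 50 = 2.92 m^3/ha/yr

2.92 m^3/ha/yr


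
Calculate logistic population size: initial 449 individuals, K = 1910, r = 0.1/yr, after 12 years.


(K - N0)/N0 = (1910 - 449)/449 = 1461/449 = 3.25390
r*t = 0.1 * 12 = 1.2; exp(-1.2) = 0.301194
3.25390 * 0.301194 = 0.980055
1 + 0.980055 = 1.98006
N = 1910 / 1.98006 = 964.617 ≈ 965

965


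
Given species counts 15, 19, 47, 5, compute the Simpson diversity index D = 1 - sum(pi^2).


Total N = 15 + 19 + 47 + 5 = 86
Per-species terms:
  p = 15/86 = 0.174419; p^2 = 0.174419^2 = 0.030422
  p = 19/86 = 0.220930; p^2 = 0.220930^2 = 0.048810
  p = 47/86 = 0.546512; p^2 = 0.546512^2 = 0.298675
  p = 5/86 = 0.058140; p^2 = 0.058140^2 = 0.003380
sum(p^2) = 0.030422 + 0.048810 + 0.298675 + 0.003380 = 0.381287
D = 1 - 0.381287 = 0.618713 ≈ 0.6187

0.6187


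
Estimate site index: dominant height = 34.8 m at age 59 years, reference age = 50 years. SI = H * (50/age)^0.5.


50/59 = 0.847458
(0.847458)^0.5 = 0.920575
SI = 34.8 * 0.920575 = 32.0360 ≈ 32.0 m

32.0 m


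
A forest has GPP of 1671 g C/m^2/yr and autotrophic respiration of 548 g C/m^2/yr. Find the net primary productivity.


NPP = GPP - Ra = 1671 - 548 = 1123 g C/m^2/yr

1123 g C/m^2/yr


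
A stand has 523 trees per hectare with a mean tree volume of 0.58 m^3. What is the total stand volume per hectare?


V_stand = 523 * 0.58 = 303.34 ≈ 303.3 m^3/ha

303.3 m^3/ha


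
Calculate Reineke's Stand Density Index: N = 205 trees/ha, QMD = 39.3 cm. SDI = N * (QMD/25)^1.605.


QMD/25 = 39.3/25 = 1.572
(1.572)^1.605 = exp(1.605 * ln(1.572)) = exp(1.605 * 0.452349) = exp(0.726020) = 2.06684
SDI = 205 * 2.06684 = 423.702 ≈ 424

424


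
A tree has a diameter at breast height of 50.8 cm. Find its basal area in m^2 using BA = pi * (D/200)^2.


D/200 = 50.8/200 = 0.254 m
(D/200)^2 = 0.254^2 = 0.064516
BA = 3.141593 * 0.064516 = 0.202683 ≈ 0.2027 m^2

0.2027 m^2


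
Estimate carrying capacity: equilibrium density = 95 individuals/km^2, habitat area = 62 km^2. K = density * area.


K = 95 * 62 = 5890 individuals

5890 individuals


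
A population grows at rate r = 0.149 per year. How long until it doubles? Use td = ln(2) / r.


td = ln(2) / 0.149 = 0.693147 / 0.149 = 4.65199 ≈ 4.7 years

4.7 years


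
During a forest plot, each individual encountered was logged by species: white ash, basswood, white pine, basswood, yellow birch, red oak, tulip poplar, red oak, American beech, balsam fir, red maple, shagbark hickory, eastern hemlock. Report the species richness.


Total individuals logged = 13
Distinct species (count of individuals): white ash (1), basswood (2), white pine (1), yellow birch (1), red oak (2), tulip poplar (1), American beech (1), balsam fir (1), red maple (1), shagbark hickory (1), eastern hemlock (1)
Species richness = number of distinct species = 11

11


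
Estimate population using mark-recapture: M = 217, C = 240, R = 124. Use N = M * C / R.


N = M * C / R = 217 * 240 / 124 = 52080 / 124 = 420

420 individuals


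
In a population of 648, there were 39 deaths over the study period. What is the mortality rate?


Mortality rate = 39 / 648 = 0.060185 ≈ 0.0602

0.0602


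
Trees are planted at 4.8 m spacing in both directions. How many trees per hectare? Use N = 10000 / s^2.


N = 10000 / 4.8^2 = 10000 / 23.04 = 434.028 ≈ 434 trees/ha

434 trees/ha


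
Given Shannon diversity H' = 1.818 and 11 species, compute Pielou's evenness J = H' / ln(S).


ln(11) = 2.39790
J = H' / ln(S) = 1.818 / 2.39790 = 0.758163 ≈ 0.7582

0.7582


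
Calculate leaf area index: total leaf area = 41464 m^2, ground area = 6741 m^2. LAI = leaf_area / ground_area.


LAI = 41464 / 6741 = 6.1510 ≈ 6.15

6.15


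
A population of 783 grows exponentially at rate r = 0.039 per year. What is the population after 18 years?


r*t = 0.039 * 18 = 0.702
exp(0.702) = 2.01778
N = 783 * 2.01778 = 1579.92 ≈ 1580

1580


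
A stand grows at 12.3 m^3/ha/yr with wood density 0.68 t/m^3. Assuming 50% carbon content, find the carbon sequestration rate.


C = 12.3 * 0.68 * 0.5 = 4.182 ≈ 4.18 t C/ha/yr

4.18 t C/ha/yr


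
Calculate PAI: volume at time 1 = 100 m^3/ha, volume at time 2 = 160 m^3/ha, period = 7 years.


PAI = (V2 - V1) / period = (160 - 100) / 7 = 60 / 7 = 8.5714 ≈ 8.57 m^3/ha/yr

8.57 m^3/ha/yr


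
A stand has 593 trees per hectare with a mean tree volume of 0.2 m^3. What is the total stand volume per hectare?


V_stand = 593 * 0.2 = 118.6 m^3/ha

118.6 m^3/ha


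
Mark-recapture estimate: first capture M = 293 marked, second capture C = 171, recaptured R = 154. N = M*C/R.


N = M * C / R = 293 * 171 / 154 = 50103 / 154 = 325.34 ≈ 325

325 individuals


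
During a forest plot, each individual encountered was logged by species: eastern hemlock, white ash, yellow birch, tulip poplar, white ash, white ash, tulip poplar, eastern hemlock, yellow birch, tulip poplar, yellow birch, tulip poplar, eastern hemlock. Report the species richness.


Total individuals logged = 13
Distinct species (count of individuals): eastern hemlock (3), white ash (3), yellow birch (3), tulip poplar (4)
Species richness = number of distinct species = 4

4


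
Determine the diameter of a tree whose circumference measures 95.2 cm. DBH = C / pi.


DBH = C / pi = 95.2 / 3.141593 = 30.3031 ≈ 30.30 cm

30.30 cm


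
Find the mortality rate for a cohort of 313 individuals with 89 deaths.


Mortality rate = 89 / 313 = 0.284345 ≈ 0.2843

0.2843


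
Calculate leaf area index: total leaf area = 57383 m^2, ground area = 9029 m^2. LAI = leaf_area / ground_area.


LAI = 57383 / 9029 = 6.3554 ≈ 6.36

6.36


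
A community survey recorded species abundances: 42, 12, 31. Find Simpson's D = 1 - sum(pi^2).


Total N = 42 + 12 + 31 = 85
Per-species terms:
  p = 42/85 = 0.494118; p^2 = 0.494118^2 = 0.244153
  p = 12/85 = 0.141176; p^2 = 0.141176^2 = 0.019931
  p = 31/85 = 0.364706; p^2 = 0.364706^2 = 0.133010
sum(p^2) = 0.244153 + 0.019931 + 0.133010 = 0.397094
D = 1 - 0.397094 = 0.602906 ≈ 0.6029

0.6029


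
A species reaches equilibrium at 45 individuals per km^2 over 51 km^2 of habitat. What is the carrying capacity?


K = 45 * 51 = 2295 individuals

2295 individuals


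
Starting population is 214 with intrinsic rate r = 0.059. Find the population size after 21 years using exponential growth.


r*t = 0.059 * 21 = 1.239
exp(1.239) = 3.45216
N = 214 * 3.45216 = 738.762 ≈ 739

739


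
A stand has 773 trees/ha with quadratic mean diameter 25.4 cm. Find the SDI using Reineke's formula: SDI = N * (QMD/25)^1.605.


QMD/25 = 25.4/25 = 1.016
(1.016)^1.605 = exp(1.605 * ln(1.016)) = exp(1.605 * 0.0158733) = exp(0.0254766) = 1.02580
SDI = 773 * 1.02580 = 792.943 ≈ 793

793


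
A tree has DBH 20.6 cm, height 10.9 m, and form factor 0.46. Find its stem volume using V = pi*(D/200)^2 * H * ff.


(D/200)^2 = (20.6/200)^2 = 0.103^2 = 0.010609
BA = 3.141593 * 0.010609 = 0.0333292 m^2
V = 0.0333292 * 10.9 * 0.46 = 0.167113 ≈ 0.167 m^3

0.167 m^3


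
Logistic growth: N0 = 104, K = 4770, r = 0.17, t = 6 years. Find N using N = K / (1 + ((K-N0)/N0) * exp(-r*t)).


(K - N0)/N0 = (4770 - 104)/104 = 4666/104 = 44.8654
r*t = 0.17 * 6 = 1.02; exp(-1.02) = 0.360595
44.8654 * 0.360595 = 16.1782
1 + 16.1782 = 17.1782
N = 4770 / 17.1782 = 277.678 ≈ 278

278


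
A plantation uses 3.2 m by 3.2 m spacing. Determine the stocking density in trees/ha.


N = 10000 / 3.2^2 = 10000 / 10.24 = 976.563 ≈ 977 trees/ha

977 trees/ha


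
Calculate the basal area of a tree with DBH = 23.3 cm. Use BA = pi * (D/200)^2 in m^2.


D/200 = 23.3/200 = 0.1165 m
(D/200)^2 = 0.1165^2 = 0.01357225
BA = 3.141593 * 0.01357225 = 0.0426385 ≈ 0.0426 m^2

0.0426 m^2


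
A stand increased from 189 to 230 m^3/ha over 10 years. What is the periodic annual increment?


PAI = (V2 - V1) / period = (230 - 189) / 10 = 41 / 10 = 4.10 m^3/ha/yr

4.10 m^3/ha/yr


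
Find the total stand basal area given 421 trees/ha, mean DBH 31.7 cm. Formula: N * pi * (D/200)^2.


(D/200)^2 = (31.7/200)^2 = 0.1585^2 = 0.02512225
Individual BA = 3.141593 * 0.02512225 = 0.0789239 m^2
Stand BA = 421 * 0.0789239 = 33.2270 ≈ 33.23 m^2/ha

33.23 m^2/ha


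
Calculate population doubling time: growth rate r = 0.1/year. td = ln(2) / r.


td = ln(2) / 0.1 = 0.693147 / 0.1 = 6.93147 ≈ 6.9 years

6.9 years


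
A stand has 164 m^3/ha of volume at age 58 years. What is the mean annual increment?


MAI = 164 / 58 = 2.8276 ≈ 2.83 m^3/ha/yr

2.83 m^3/ha/yr


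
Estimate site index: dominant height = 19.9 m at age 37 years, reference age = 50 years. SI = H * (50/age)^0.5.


50/37 = 1.35135
(1.35135)^0.5 = 1.16248
SI = 19.9 * 1.16248 = 23.1334 ≈ 23.1 m

23.1 m


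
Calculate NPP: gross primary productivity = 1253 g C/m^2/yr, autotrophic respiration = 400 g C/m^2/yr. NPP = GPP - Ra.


NPP = GPP - Ra = 1253 - 400 = 853 g C/m^2/yr

853 g C/m^2/yr


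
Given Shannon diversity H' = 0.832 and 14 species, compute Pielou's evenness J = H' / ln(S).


ln(14) = 2.63906
J = H' / ln(S) = 0.832 / 2.63906 = 0.315264 ≈ 0.3153

0.3153


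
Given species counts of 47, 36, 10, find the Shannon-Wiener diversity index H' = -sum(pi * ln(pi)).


Total N = 47 + 36 + 10 = 93
Per-species terms:
  p = 47/93 = 0.505376; ln(p) = -0.682453; p*ln(p) = 0.505376 * (-0.682453) = -0.344895
  p = 36/93 = 0.387097; ln(p) = -0.949080; p*ln(p) = 0.387097 * (-0.949080) = -0.367386
  p = 10/93 = 0.107527; ln(p) = -2.230013; p*ln(p) = 0.107527 * (-2.230013) = -0.239787
sum(p*ln(p)) = (-0.344895) + (-0.367386) + (-0.239787) = -0.952068
H' = -(-0.952068) = 0.952068 ≈ 0.9521

0.9521


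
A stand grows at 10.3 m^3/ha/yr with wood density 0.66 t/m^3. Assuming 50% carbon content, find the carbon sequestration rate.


C = 10.3 * 0.66 * 0.5 = 3.399 ≈ 3.40 t C/ha/yr

3.40 t C/ha/yr


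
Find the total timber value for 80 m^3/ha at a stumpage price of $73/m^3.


Value = 80 * 73 = $5840/ha

$5840/ha


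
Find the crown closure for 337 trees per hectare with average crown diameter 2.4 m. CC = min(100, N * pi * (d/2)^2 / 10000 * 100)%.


(d/2)^2 = (2.4/2)^2 = 1.2^2 = 1.44
Crown area = 3.141593 * 1.44 = 4.52389 m^2
N * area / 10000 * 100 = 337 * 4.52389 / 10000 * 100 = 15.2455
CC = min(100, 15.2455) = 15.2455 ≈ 15.2%

15.2%


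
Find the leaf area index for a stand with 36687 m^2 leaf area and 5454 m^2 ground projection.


LAI = 36687 / 5454 = 6.7266 ≈ 6.73

6.73


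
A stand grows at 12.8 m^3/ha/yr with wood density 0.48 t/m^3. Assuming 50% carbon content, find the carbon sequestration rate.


C = 12.8 * 0.48 * 0.5 = 3.072 ≈ 3.07 t C/ha/yr

3.07 t C/ha/yr


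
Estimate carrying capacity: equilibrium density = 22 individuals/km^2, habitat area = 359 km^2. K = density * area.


K = 22 * 359 = 7898 individuals

7898 individuals


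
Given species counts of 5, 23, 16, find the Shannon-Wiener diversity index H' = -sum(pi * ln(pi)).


Total N = 5 + 23 + 16 = 44
Per-species terms:
  p = 5/44 = 0.113636; ln(p) = -2.174755; p*ln(p) = 0.113636 * (-2.174755) = -0.247130
  p = 23/44 = 0.522727; ln(p) = -0.648696; p*ln(p) = 0.522727 * (-0.648696) = -0.339091
  p = 16/44 = 0.363636; ln(p) = -1.011602; p*ln(p) = 0.363636 * (-1.011602) = -0.367855
sum(p*ln(p)) = (-0.247130) + (-0.339091) + (-0.367855) = -0.954076
H' = -(-0.954076) = 0.954076 ≈ 0.9541

0.9541


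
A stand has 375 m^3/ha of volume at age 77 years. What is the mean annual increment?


MAI = 375 / 77 = 4.8701 ≈ 4.87 m^3/ha/yr

4.87 m^3/ha/yr


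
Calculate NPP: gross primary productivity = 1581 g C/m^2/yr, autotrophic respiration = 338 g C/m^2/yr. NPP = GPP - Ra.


NPP = GPP - Ra = 1581 - 338 = 1243 g C/m^2/yr

1243 g C/m^2/yr


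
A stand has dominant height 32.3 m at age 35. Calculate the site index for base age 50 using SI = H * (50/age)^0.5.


50/35 = 1.42857
(1.42857)^0.5 = 1.19523
SI = 32.3 * 1.19523 = 38.6059 ≈ 38.6 m

38.6 m


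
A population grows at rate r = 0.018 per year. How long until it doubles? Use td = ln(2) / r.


td = ln(2) / 0.018 = 0.693147 / 0.018 = 38.5082 ≈ 38.5 years

38.5 years


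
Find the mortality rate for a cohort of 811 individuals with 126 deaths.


Mortality rate = 126 / 811 = 0.155364 ≈ 0.1554

0.1554


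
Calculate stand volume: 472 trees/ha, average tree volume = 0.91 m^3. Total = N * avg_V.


V_stand = 472 * 0.91 = 429.52 ≈ 429.5 m^3/ha

429.5 m^3/ha


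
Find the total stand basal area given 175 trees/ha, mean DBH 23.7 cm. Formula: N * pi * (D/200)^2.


(D/200)^2 = (23.7/200)^2 = 0.1185^2 = 0.01404225
Individual BA = 3.141593 * 0.01404225 = 0.0441150 m^2
Stand BA = 175 * 0.0441150 = 7.72013 ≈ 7.72 m^2/ha

7.72 m^2/ha


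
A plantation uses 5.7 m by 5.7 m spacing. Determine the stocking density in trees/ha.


N = 10000 / 5.7^2 = 10000 / 32.49 = 307.787 ≈ 308 trees/ha

308 trees/ha


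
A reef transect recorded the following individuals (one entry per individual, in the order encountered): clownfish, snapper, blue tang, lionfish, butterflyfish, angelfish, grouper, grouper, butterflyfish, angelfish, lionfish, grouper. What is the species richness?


Total individuals logged = 12
Distinct species (count of individuals): clownfish (1), snapper (1), blue tang (1), lionfish (2), butterflyfish (2), angelfish (2), grouper (3)
Species richness = number of distinct species = 7

7


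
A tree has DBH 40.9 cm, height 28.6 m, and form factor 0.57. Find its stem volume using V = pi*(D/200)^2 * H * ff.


(D/200)^2 = (40.9/200)^2 = 0.2045^2 = 0.04182025
BA = 3.141593 * 0.04182025 = 0.131382 m^2
V = 0.131382 * 28.6 * 0.57 = 2.14179 ≈ 2.142 m^3

2.142 m^3


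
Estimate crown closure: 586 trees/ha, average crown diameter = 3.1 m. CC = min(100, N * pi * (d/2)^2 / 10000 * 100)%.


(d/2)^2 = (3.1/2)^2 = 1.55^2 = 2.4025
Crown area = 3.141593 * 2.4025 = 7.54768 m^2
N * area / 10000 * 100 = 586 * 7.54768 / 10000 * 100 = 44.2294
CC = min(100, 44.2294) = 44.2294 ≈ 44.2%

44.2%


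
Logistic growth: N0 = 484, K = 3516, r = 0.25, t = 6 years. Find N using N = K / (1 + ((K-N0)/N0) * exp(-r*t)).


(K - N0)/N0 = (3516 - 484)/484 = 3032/484 = 6.26446
r*t = 0.25 * 6 = 1.5; exp(-1.5) = 0.223130
6.26446 * 0.223130 = 1.39779
1 + 1.39779 = 2.39779
N = 3516 / 2.39779 = 1466.35 ≈ 1466

1466


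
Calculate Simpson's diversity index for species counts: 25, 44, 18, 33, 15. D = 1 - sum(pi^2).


Total N = 25 + 44 + 18 + 33 + 15 = 135
Per-species terms:
  p = 25/135 = 0.185185; p^2 = 0.185185^2 = 0.034293
  p = 44/135 = 0.325926; p^2 = 0.325926^2 = 0.106228
  p = 18/135 = 0.133333; p^2 = 0.133333^2 = 0.017778
  p = 33/135 = 0.244444; p^2 = 0.244444^2 = 0.059753
  p = 15/135 = 0.111111; p^2 = 0.111111^2 = 0.012346
sum(p^2) = 0.034293 + 0.106228 + 0.017778 + 0.059753 + 0.012346 = 0.230398
D = 1 - 0.230398 = 0.769602 ≈ 0.7696

0.7696


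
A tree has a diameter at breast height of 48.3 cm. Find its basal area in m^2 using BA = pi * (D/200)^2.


D/200 = 48.3/200 = 0.2415 m
(D/200)^2 = 0.2415^2 = 0.05832225
BA = 3.141593 * 0.05832225 = 0.183225 ≈ 0.1832 m^2

0.1832 m^2


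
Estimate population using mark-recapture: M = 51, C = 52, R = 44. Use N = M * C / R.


N = M * C / R = 51 * 52 / 44 = 2652 / 44 = 60.27 ≈ 60

60 individuals


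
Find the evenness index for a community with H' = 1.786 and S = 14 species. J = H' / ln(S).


ln(14) = 2.63906
J = H' / ln(S) = 1.786 / 2.63906 = 0.676756 ≈ 0.6768

0.6768


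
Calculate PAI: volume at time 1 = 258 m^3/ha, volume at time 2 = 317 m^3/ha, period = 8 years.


PAI = (V2 - V1) / period = (317 - 258) / 8 = 59 / 8 = 7.3750 ≈ 7.38 m^3/ha/yr

7.38 m^3/ha/yr


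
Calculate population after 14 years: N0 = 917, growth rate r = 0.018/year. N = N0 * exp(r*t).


r*t = 0.018 * 14 = 0.252
exp(0.252) = 1.28660
N = 917 * 1.28660 = 1179.81 ≈ 1180

1180


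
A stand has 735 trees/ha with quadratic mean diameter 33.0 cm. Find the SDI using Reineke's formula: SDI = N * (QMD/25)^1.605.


QMD/25 = 33.0/25 = 1.32
(1.32)^1.605 = exp(1.605 * ln(1.32)) = exp(1.605 * 0.277632) = exp(0.445599) = 1.56143
SDI = 735 * 1.56143 = 1147.65 ≈ 1148

1148


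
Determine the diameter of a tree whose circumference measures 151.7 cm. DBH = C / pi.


DBH = C / pi = 151.7 / 3.141593 = 48.2876 ≈ 48.29 cm

48.29 cm


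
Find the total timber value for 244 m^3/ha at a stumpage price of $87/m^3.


Value = 244 * 87 = $21228/ha

$21228/ha


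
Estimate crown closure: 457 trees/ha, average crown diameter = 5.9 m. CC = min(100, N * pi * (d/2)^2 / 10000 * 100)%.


(d/2)^2 = (5.9/2)^2 = 2.95^2 = 8.7025
Crown area = 3.141593 * 8.7025 = 27.3397 m^2
N * area / 10000 * 100 = 457 * 27.3397 / 10000 * 100 = 124.942
CC = min(100, 124.942) = 100%

100%
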